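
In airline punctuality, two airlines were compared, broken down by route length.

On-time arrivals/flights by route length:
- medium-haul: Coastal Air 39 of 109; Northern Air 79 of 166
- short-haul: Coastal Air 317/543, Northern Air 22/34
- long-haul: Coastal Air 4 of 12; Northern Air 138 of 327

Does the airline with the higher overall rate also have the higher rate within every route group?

Medium-haul: Coastal Air 39/109 = 35.8%, Northern Air 79/166 = 47.6% → Northern Air
Short-haul: Coastal Air 317/543 = 58.4%, Northern Air 22/34 = 64.7% → Northern Air
Long-haul: Coastal Air 4/12 = 33.3%, Northern Air 138/327 = 42.2% → Northern Air
Overall: Coastal Air 360/664 = 54.2%, Northern Air 239/527 = 45.4% → Coastal Air
Northern Air wins each route group but Coastal Air wins overall — the comparison reverses. Northern Air's flights skew toward long-haul, which has a lower base rate.

No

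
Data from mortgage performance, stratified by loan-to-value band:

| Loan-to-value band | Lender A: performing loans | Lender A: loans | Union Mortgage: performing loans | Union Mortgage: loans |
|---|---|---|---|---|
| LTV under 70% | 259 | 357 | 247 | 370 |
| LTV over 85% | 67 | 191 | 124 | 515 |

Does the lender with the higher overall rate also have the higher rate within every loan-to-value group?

Yes

LTV under 70%: Lender A 259/357 = 72.5%, Union Mortgage 247/370 = 66.8% → Lender A
LTV over 85%: Lender A 67/191 = 35.1%, Union Mortgage 124/515 = 24.1% → Lender A
Overall: Lender A 326/548 = 59.5%, Union Mortgage 371/885 = 41.9% → Lender A
Lender A wins overall and in every loan-to-value group — no reversal.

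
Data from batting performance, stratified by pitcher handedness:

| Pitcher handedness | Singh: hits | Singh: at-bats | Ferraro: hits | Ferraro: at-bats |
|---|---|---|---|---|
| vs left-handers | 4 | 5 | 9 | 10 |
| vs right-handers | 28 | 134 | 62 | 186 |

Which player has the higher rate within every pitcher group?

Vs left-handers: Singh 4/5 = 80.0%, Ferraro 9/10 = 90.0% → Ferraro
Vs right-handers: Singh 28/134 = 20.9%, Ferraro 62/186 = 33.3% → Ferraro
Ferraro has the higher rate in both groups.

Ferraro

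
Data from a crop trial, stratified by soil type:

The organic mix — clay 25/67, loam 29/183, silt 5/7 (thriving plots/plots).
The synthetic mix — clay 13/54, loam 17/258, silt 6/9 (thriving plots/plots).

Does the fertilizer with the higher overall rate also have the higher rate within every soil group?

Yes

Clay: the organic mix 25/67 = 37.3%, the synthetic mix 13/54 = 24.1% → the organic mix
Loam: the organic mix 29/183 = 15.8%, the synthetic mix 17/258 = 6.6% → the organic mix
Silt: the organic mix 5/7 = 71.4%, the synthetic mix 6/9 = 66.7% → the organic mix
Overall: the organic mix 59/257 = 23.0%, the synthetic mix 36/321 = 11.2% → the organic mix
The organic mix wins overall and in every soil group — no reversal.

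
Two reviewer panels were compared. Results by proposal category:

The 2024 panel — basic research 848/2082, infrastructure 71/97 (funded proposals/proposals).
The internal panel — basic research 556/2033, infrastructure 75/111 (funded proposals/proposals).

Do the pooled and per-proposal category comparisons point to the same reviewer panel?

Yes

Basic research: the 2024 panel 848/2082 = 40.7%, the internal panel 556/2033 = 27.3% → the 2024 panel
Infrastructure: the 2024 panel 71/97 = 73.2%, the internal panel 75/111 = 67.6% → the 2024 panel
Overall: the 2024 panel 919/2179 = 42.2%, the internal panel 631/2144 = 29.4% → the 2024 panel
The 2024 panel wins overall and in every proposal group — no reversal.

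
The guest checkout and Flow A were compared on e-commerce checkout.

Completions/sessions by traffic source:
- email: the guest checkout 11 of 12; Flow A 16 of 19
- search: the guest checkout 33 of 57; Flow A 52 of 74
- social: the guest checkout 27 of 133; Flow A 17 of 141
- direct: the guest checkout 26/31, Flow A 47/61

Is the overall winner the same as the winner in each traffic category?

No

Email: the guest checkout 11/12 = 91.7%, Flow A 16/19 = 84.2% → the guest checkout
Search: the guest checkout 33/57 = 57.9%, Flow A 52/74 = 70.3% → Flow A
Social: the guest checkout 27/133 = 20.3%, Flow A 17/141 = 12.1% → the guest checkout
Direct: the guest checkout 26/31 = 83.9%, Flow A 47/61 = 77.0% → the guest checkout
Overall: the guest checkout 97/233 = 41.6%, Flow A 132/295 = 44.7% → Flow A
Neither sweeps: the guest checkout wins 3 of 4 groups, Flow A wins 1. Flow A wins overall but not every group — no Simpson reversal.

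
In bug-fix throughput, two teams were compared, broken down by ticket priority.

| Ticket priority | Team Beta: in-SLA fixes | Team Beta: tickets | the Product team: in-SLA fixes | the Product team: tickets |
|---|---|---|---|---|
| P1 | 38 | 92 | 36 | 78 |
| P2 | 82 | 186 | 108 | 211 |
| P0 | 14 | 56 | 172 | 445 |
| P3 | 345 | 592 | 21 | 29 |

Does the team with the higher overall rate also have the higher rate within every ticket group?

P1: Team Beta 38/92 = 41.3%, the Product team 36/78 = 46.2% → the Product team
P2: Team Beta 82/186 = 44.1%, the Product team 108/211 = 51.2% → the Product team
P0: Team Beta 14/56 = 25.0%, the Product team 172/445 = 38.7% → the Product team
P3: Team Beta 345/592 = 58.3%, the Product team 21/29 = 72.4% → the Product team
Overall: Team Beta 479/926 = 51.7%, the Product team 337/763 = 44.2% → Team Beta
The Product team wins each ticket group but Team Beta wins overall — the comparison reverses. The Product team's tickets skew toward P0, which has a lower base rate.

No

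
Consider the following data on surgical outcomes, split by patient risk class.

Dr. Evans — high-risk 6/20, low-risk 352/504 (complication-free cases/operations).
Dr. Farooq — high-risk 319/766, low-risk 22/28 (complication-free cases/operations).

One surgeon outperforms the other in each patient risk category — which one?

High-risk: Dr. Evans 6/20 = 30.0%, Dr. Farooq 319/766 = 41.6% → Dr. Farooq
Low-risk: Dr. Evans 352/504 = 69.8%, Dr. Farooq 22/28 = 78.6% → Dr. Farooq
Dr. Farooq has the higher rate in both groups.

Dr. Farooq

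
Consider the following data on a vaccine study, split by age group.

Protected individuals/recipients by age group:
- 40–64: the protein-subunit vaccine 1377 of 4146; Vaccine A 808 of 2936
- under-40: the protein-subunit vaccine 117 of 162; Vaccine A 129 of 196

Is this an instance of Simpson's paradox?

40–64: the protein-subunit vaccine 1377/4146 = 33.2%, Vaccine A 808/2936 = 27.5% → the protein-subunit vaccine
Under-40: the protein-subunit vaccine 117/162 = 72.2%, Vaccine A 129/196 = 65.8% → the protein-subunit vaccine
Overall: the protein-subunit vaccine 1494/4308 = 34.7%, Vaccine A 937/3132 = 29.9% → the protein-subunit vaccine
The protein-subunit vaccine wins overall and in every age group — no reversal.

No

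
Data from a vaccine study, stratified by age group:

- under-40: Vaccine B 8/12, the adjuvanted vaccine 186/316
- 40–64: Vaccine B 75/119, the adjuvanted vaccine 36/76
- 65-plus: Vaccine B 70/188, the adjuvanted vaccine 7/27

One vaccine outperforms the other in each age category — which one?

Under-40: Vaccine B 8/12 = 66.7%, the adjuvanted vaccine 186/316 = 58.9% → Vaccine B
40–64: Vaccine B 75/119 = 63.0%, the adjuvanted vaccine 36/76 = 47.4% → Vaccine B
65-plus: Vaccine B 70/188 = 37.2%, the adjuvanted vaccine 7/27 = 25.9% → Vaccine B
Vaccine B has the higher rate in all 3 groups.

Vaccine B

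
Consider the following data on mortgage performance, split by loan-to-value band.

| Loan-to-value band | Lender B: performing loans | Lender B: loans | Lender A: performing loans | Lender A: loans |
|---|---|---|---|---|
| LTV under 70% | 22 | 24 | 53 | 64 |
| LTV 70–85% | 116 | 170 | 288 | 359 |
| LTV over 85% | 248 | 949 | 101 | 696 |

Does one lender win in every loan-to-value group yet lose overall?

LTV under 70%: Lender B 22/24 = 91.7%, Lender A 53/64 = 82.8% → Lender B
LTV 70–85%: Lender B 116/170 = 68.2%, Lender A 288/359 = 80.2% → Lender A
LTV over 85%: Lender B 248/949 = 26.1%, Lender A 101/696 = 14.5% → Lender B
Overall: Lender B 386/1143 = 33.8%, Lender A 442/1119 = 39.5% → Lender A
Neither sweeps: Lender B wins 2 of 3 groups, Lender A wins 1. Lender A wins overall but not every group — no Simpson reversal.

No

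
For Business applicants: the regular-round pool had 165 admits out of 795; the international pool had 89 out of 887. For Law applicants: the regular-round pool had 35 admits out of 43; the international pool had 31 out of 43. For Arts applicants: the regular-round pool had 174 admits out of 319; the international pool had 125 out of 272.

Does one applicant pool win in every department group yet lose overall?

Business: the regular-round pool 165/795 = 20.8%, the international pool 89/887 = 10.0% → the regular-round pool
Law: the regular-round pool 35/43 = 81.4%, the international pool 31/43 = 72.1% → the regular-round pool
Arts: the regular-round pool 174/319 = 54.5%, the international pool 125/272 = 46.0% → the regular-round pool
Overall: the regular-round pool 374/1157 = 32.3%, the international pool 245/1202 = 20.4% → the regular-round pool
The regular-round pool wins overall and in every department group — no reversal.

No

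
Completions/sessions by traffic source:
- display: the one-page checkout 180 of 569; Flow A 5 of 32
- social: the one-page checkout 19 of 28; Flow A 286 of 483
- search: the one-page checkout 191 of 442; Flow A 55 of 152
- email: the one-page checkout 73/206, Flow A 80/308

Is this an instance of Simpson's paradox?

Yes

Display: the one-page checkout 180/569 = 31.6%, Flow A 5/32 = 15.6% → the one-page checkout
Social: the one-page checkout 19/28 = 67.9%, Flow A 286/483 = 59.2% → the one-page checkout
Search: the one-page checkout 191/442 = 43.2%, Flow A 55/152 = 36.2% → the one-page checkout
Email: the one-page checkout 73/206 = 35.4%, Flow A 80/308 = 26.0% → the one-page checkout
Overall: the one-page checkout 463/1245 = 37.2%, Flow A 426/975 = 43.7% → Flow A
The one-page checkout wins each traffic group but Flow A wins overall — the comparison reverses. The one-page checkout's sessions skew toward display, which has a lower base rate.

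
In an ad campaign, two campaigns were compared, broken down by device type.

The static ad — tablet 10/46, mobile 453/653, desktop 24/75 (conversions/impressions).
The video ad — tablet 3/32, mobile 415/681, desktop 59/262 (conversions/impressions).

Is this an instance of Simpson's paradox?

No

Tablet: the static ad 10/46 = 21.7%, the video ad 3/32 = 9.4% → the static ad
Mobile: the static ad 453/653 = 69.4%, the video ad 415/681 = 60.9% → the static ad
Desktop: the static ad 24/75 = 32.0%, the video ad 59/262 = 22.5% → the static ad
Overall: the static ad 487/774 = 62.9%, the video ad 477/975 = 48.9% → the static ad
The static ad wins overall and in every device group — no reversal.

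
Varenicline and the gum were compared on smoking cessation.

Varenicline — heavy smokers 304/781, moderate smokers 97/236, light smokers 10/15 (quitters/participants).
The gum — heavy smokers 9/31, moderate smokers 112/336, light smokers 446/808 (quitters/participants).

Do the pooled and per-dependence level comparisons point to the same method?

No

Heavy smokers: varenicline 304/781 = 38.9%, the gum 9/31 = 29.0% → varenicline
Moderate smokers: varenicline 97/236 = 41.1%, the gum 112/336 = 33.3% → varenicline
Light smokers: varenicline 10/15 = 66.7%, the gum 446/808 = 55.2% → varenicline
Overall: varenicline 411/1032 = 39.8%, the gum 567/1175 = 48.3% → the gum
Varenicline wins each dependence group but the gum wins overall — the comparison reverses. Varenicline's participants skew toward heavy smokers, which has a lower base rate.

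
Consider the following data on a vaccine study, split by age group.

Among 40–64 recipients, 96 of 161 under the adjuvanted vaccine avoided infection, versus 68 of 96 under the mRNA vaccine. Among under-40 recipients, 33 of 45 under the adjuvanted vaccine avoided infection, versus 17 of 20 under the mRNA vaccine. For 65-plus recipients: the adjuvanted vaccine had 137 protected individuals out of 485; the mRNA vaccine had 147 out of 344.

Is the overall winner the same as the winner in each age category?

40–64: the adjuvanted vaccine 96/161 = 59.6%, the mRNA vaccine 68/96 = 70.8% → the mRNA vaccine
Under-40: the adjuvanted vaccine 33/45 = 73.3%, the mRNA vaccine 17/20 = 85.0% → the mRNA vaccine
65-plus: the adjuvanted vaccine 137/485 = 28.2%, the mRNA vaccine 147/344 = 42.7% → the mRNA vaccine
Overall: the adjuvanted vaccine 266/691 = 38.5%, the mRNA vaccine 232/460 = 50.4% → the mRNA vaccine
The mRNA vaccine wins overall and in every age group — no reversal.

Yes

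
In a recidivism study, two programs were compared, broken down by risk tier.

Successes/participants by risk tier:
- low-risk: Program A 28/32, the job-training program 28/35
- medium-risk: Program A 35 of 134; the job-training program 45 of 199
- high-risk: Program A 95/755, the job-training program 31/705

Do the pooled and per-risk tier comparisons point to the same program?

Yes

Low-risk: Program A 28/32 = 87.5%, the job-training program 28/35 = 80.0% → Program A
Medium-risk: Program A 35/134 = 26.1%, the job-training program 45/199 = 22.6% → Program A
High-risk: Program A 95/755 = 12.6%, the job-training program 31/705 = 4.4% → Program A
Overall: Program A 158/921 = 17.2%, the job-training program 104/939 = 11.1% → Program A
Program A wins overall and in every risk group — no reversal.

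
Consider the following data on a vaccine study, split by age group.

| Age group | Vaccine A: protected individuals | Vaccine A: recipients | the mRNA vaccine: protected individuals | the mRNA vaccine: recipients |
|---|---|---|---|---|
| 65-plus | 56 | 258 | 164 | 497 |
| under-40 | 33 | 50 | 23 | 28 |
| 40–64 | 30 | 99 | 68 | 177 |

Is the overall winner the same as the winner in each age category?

65-plus: Vaccine A 56/258 = 21.7%, the mRNA vaccine 164/497 = 33.0% → the mRNA vaccine
Under-40: Vaccine A 33/50 = 66.0%, the mRNA vaccine 23/28 = 82.1% → the mRNA vaccine
40–64: Vaccine A 30/99 = 30.3%, the mRNA vaccine 68/177 = 38.4% → the mRNA vaccine
Overall: Vaccine A 119/407 = 29.2%, the mRNA vaccine 255/702 = 36.3% → the mRNA vaccine
The mRNA vaccine wins overall and in every age group — no reversal.

Yes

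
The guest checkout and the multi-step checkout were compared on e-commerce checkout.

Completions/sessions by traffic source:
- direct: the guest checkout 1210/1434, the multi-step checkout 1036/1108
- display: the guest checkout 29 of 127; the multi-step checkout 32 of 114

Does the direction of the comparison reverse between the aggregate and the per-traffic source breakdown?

Direct: the guest checkout 1210/1434 = 84.4%, the multi-step checkout 1036/1108 = 93.5% → the multi-step checkout
Display: the guest checkout 29/127 = 22.8%, the multi-step checkout 32/114 = 28.1% → the multi-step checkout
Overall: the guest checkout 1239/1561 = 79.4%, the multi-step checkout 1068/1222 = 87.4% → the multi-step checkout
The multi-step checkout wins overall and in every traffic group — no reversal.

No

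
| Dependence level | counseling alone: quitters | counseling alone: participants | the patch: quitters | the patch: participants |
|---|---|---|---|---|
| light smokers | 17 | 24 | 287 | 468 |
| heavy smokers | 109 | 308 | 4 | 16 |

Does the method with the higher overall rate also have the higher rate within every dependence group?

Light smokers: counseling alone 17/24 = 70.8%, the patch 287/468 = 61.3% → counseling alone
Heavy smokers: counseling alone 109/308 = 35.4%, the patch 4/16 = 25.0% → counseling alone
Overall: counseling alone 126/332 = 38.0%, the patch 291/484 = 60.1% → the patch
Counseling alone wins each dependence group but the patch wins overall — the comparison reverses. Counseling alone's participants skew toward heavy smokers, which has a lower base rate.

No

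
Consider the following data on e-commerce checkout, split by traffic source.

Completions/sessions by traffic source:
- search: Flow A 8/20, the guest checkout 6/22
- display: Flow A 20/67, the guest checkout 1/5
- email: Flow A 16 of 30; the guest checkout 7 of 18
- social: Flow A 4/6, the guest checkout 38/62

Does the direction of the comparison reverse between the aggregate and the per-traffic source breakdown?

Yes

Search: Flow A 8/20 = 40.0%, the guest checkout 6/22 = 27.3% → Flow A
Display: Flow A 20/67 = 29.9%, the guest checkout 1/5 = 20.0% → Flow A
Email: Flow A 16/30 = 53.3%, the guest checkout 7/18 = 38.9% → Flow A
Social: Flow A 4/6 = 66.7%, the guest checkout 38/62 = 61.3% → Flow A
Overall: Flow A 48/123 = 39.0%, the guest checkout 52/107 = 48.6% → the guest checkout
Flow A wins each traffic group but the guest checkout wins overall — the comparison reverses. Flow A's sessions skew toward display, which has a lower base rate.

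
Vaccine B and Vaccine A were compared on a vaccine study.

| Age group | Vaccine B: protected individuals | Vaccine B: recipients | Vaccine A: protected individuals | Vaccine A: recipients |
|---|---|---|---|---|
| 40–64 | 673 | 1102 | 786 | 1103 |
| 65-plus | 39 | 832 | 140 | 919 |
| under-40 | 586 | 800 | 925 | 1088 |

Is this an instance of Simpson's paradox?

No

40–64: Vaccine B 673/1102 = 61.1%, Vaccine A 786/1103 = 71.3% → Vaccine A
65-plus: Vaccine B 39/832 = 4.7%, Vaccine A 140/919 = 15.2% → Vaccine A
Under-40: Vaccine B 586/800 = 73.2%, Vaccine A 925/1088 = 85.0% → Vaccine A
Overall: Vaccine B 1298/2734 = 47.5%, Vaccine A 1851/3110 = 59.5% → Vaccine A
Vaccine A wins overall and in every age group — no reversal.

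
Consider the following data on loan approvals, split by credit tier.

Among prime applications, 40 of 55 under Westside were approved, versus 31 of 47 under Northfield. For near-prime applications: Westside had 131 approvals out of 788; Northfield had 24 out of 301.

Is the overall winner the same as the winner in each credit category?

Yes

Prime: Westside 40/55 = 72.7%, Northfield 31/47 = 66.0% → Westside
Near-prime: Westside 131/788 = 16.6%, Northfield 24/301 = 8.0% → Westside
Overall: Westside 171/843 = 20.3%, Northfield 55/348 = 15.8% → Westside
Westside wins overall and in every credit group — no reversal.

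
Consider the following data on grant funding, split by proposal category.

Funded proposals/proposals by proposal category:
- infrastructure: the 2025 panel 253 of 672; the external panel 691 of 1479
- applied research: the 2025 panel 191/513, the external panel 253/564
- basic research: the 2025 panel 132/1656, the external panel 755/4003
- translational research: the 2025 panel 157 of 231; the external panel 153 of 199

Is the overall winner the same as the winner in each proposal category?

Yes

Infrastructure: the 2025 panel 253/672 = 37.6%, the external panel 691/1479 = 46.7% → the external panel
Applied research: the 2025 panel 191/513 = 37.2%, the external panel 253/564 = 44.9% → the external panel
Basic research: the 2025 panel 132/1656 = 8.0%, the external panel 755/4003 = 18.9% → the external panel
Translational research: the 2025 panel 157/231 = 68.0%, the external panel 153/199 = 76.9% → the external panel
Overall: the 2025 panel 733/3072 = 23.9%, the external panel 1852/6245 = 29.7% → the external panel
The external panel wins overall and in every proposal group — no reversal.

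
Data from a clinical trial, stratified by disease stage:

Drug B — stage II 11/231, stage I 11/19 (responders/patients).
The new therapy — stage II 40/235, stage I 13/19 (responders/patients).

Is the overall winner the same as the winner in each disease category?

Yes

Stage II: Drug B 11/231 = 4.8%, the new therapy 40/235 = 17.0% → the new therapy
Stage I: Drug B 11/19 = 57.9%, the new therapy 13/19 = 68.4% → the new therapy
Overall: Drug B 22/250 = 8.8%, the new therapy 53/254 = 20.9% → the new therapy
The new therapy wins overall and in every disease group — no reversal.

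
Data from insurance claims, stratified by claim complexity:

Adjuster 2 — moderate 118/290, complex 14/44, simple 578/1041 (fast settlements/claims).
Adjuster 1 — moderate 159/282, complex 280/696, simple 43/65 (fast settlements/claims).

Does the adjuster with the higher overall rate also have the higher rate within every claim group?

No

Moderate: Adjuster 2 118/290 = 40.7%, Adjuster 1 159/282 = 56.4% → Adjuster 1
Complex: Adjuster 2 14/44 = 31.8%, Adjuster 1 280/696 = 40.2% → Adjuster 1
Simple: Adjuster 2 578/1041 = 55.5%, Adjuster 1 43/65 = 66.2% → Adjuster 1
Overall: Adjuster 2 710/1375 = 51.6%, Adjuster 1 482/1043 = 46.2% → Adjuster 2
Adjuster 1 wins each claim group but Adjuster 2 wins overall — the comparison reverses. Adjuster 1's claims skew toward complex, which has a lower base rate.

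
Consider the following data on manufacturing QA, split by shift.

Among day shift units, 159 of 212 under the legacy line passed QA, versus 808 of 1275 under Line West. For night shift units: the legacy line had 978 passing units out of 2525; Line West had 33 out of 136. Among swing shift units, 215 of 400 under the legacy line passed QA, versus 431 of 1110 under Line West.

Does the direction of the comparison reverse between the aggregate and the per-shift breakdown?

Yes

Day shift: the legacy line 159/212 = 75.0%, Line West 808/1275 = 63.4% → the legacy line
Night shift: the legacy line 978/2525 = 38.7%, Line West 33/136 = 24.3% → the legacy line
Swing shift: the legacy line 215/400 = 53.8%, Line West 431/1110 = 38.8% → the legacy line
Overall: the legacy line 1352/3137 = 43.1%, Line West 1272/2521 = 50.5% → Line West
The legacy line wins each shift group but Line West wins overall — the comparison reverses. The legacy line's units skew toward night shift, which has a lower base rate.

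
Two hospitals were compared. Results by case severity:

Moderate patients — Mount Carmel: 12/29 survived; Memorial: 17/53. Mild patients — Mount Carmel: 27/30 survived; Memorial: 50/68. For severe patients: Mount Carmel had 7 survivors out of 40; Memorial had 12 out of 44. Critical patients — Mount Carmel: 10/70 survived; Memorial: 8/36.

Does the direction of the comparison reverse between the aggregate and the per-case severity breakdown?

No

Moderate: Mount Carmel 12/29 = 41.4%, Memorial 17/53 = 32.1% → Mount Carmel
Mild: Mount Carmel 27/30 = 90.0%, Memorial 50/68 = 73.5% → Mount Carmel
Severe: Mount Carmel 7/40 = 17.5%, Memorial 12/44 = 27.3% → Memorial
Critical: Mount Carmel 10/70 = 14.3%, Memorial 8/36 = 22.2% → Memorial
Overall: Mount Carmel 56/169 = 33.1%, Memorial 87/201 = 43.3% → Memorial
Neither sweeps: Mount Carmel wins 2 of 4 groups, Memorial wins 2. Memorial wins overall but not every group — no Simpson reversal.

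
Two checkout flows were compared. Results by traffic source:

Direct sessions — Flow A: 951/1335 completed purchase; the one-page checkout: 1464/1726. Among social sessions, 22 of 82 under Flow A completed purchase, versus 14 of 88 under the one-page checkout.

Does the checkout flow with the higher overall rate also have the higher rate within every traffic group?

Direct: Flow A 951/1335 = 71.2%, the one-page checkout 1464/1726 = 84.8% → the one-page checkout
Social: Flow A 22/82 = 26.8%, the one-page checkout 14/88 = 15.9% → Flow A
Overall: Flow A 973/1417 = 68.7%, the one-page checkout 1478/1814 = 81.5% → the one-page checkout
Neither sweeps: Flow A wins 1 of 2 groups, the one-page checkout wins 1. The one-page checkout wins overall but not every group — no Simpson reversal.

No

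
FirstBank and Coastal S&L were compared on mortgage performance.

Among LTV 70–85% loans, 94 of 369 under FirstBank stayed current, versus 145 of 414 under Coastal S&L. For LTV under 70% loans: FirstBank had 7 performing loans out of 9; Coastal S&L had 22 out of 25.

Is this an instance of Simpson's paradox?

LTV 70–85%: FirstBank 94/369 = 25.5%, Coastal S&L 145/414 = 35.0% → Coastal S&L
LTV under 70%: FirstBank 7/9 = 77.8%, Coastal S&L 22/25 = 88.0% → Coastal S&L
Overall: FirstBank 101/378 = 26.7%, Coastal S&L 167/439 = 38.0% → Coastal S&L
Coastal S&L wins overall and in every loan-to-value group — no reversal.

No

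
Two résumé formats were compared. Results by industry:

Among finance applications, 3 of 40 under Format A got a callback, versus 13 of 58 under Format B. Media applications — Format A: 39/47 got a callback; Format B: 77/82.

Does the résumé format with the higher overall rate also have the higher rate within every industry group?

Finance: Format A 3/40 = 7.5%, Format B 13/58 = 22.4% → Format B
Media: Format A 39/47 = 83.0%, Format B 77/82 = 93.9% → Format B
Overall: Format A 42/87 = 48.3%, Format B 90/140 = 64.3% → Format B
Format B wins overall and in every industry group — no reversal.

Yes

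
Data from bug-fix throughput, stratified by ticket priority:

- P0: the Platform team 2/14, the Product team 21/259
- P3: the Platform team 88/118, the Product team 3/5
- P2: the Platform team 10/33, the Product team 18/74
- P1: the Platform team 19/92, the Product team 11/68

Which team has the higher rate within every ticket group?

P0: the Platform team 2/14 = 14.3%, the Product team 21/259 = 8.1% → the Platform team
P3: the Platform team 88/118 = 74.6%, the Product team 3/5 = 60.0% → the Platform team
P2: the Platform team 10/33 = 30.3%, the Product team 18/74 = 24.3% → the Platform team
P1: the Platform team 19/92 = 20.7%, the Product team 11/68 = 16.2% → the Platform team
The Platform team has the higher rate in all 4 groups.

the Platform team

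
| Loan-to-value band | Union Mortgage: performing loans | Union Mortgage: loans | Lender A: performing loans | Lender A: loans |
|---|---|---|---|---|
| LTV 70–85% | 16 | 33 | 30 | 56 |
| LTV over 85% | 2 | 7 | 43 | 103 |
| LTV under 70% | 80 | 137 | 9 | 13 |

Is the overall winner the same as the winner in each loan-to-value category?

LTV 70–85%: Union Mortgage 16/33 = 48.5%, Lender A 30/56 = 53.6% → Lender A
LTV over 85%: Union Mortgage 2/7 = 28.6%, Lender A 43/103 = 41.7% → Lender A
LTV under 70%: Union Mortgage 80/137 = 58.4%, Lender A 9/13 = 69.2% → Lender A
Overall: Union Mortgage 98/177 = 55.4%, Lender A 82/172 = 47.7% → Union Mortgage
Lender A wins each loan-to-value group but Union Mortgage wins overall — the comparison reverses. Lender A's loans skew toward LTV over 85%, which has a lower base rate.

No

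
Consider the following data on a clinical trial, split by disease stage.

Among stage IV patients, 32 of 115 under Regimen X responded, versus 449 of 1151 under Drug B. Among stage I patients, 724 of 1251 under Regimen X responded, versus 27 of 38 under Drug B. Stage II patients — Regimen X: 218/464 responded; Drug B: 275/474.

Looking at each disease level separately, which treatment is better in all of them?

Drug B

Stage IV: Regimen X 32/115 = 27.8%, Drug B 449/1151 = 39.0% → Drug B
Stage I: Regimen X 724/1251 = 57.9%, Drug B 27/38 = 71.1% → Drug B
Stage II: Regimen X 218/464 = 47.0%, Drug B 275/474 = 58.0% → Drug B
Drug B has the higher rate in all 3 groups.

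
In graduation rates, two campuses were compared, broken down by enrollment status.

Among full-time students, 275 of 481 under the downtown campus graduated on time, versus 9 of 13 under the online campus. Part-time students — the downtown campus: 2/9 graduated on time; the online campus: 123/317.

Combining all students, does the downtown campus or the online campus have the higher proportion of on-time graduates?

the downtown campus

Full-time: the downtown campus 275/481 = 57.2%, the online campus 9/13 = 69.2% → the online campus
Part-time: the downtown campus 2/9 = 22.2%, the online campus 123/317 = 38.8% → the online campus
Overall: the downtown campus 277/490 = 56.5%, the online campus 132/330 = 40.0% → the downtown campus
(The online campus wins every enrollment group but the downtown campus wins overall — the online campus's students skew toward the low-rate part-time group.)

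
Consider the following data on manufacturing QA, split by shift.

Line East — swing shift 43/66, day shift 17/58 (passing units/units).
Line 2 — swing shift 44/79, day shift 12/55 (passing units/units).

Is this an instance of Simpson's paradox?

Swing shift: Line East 43/66 = 65.2%, Line 2 44/79 = 55.7% → Line East
Day shift: Line East 17/58 = 29.3%, Line 2 12/55 = 21.8% → Line East
Overall: Line East 60/124 = 48.4%, Line 2 56/134 = 41.8% → Line East
Line East wins overall and in every shift group — no reversal.

No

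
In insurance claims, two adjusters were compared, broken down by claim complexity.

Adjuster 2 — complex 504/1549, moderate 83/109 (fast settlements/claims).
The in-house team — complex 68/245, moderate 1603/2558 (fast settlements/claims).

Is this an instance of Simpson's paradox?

Yes

Complex: Adjuster 2 504/1549 = 32.5%, the in-house team 68/245 = 27.8% → Adjuster 2
Moderate: Adjuster 2 83/109 = 76.1%, the in-house team 1603/2558 = 62.7% → Adjuster 2
Overall: Adjuster 2 587/1658 = 35.4%, the in-house team 1671/2803 = 59.6% → the in-house team
Adjuster 2 wins each claim group but the in-house team wins overall — the comparison reverses. Adjuster 2's claims skew toward complex, which has a lower base rate.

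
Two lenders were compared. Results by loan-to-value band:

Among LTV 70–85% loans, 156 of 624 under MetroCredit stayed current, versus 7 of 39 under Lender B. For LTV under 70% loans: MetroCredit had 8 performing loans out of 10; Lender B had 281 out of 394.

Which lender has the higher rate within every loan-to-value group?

LTV 70–85%: MetroCredit 156/624 = 25.0%, Lender B 7/39 = 17.9% → MetroCredit
LTV under 70%: MetroCredit 8/10 = 80.0%, Lender B 281/394 = 71.3% → MetroCredit
MetroCredit has the higher rate in both groups.

MetroCredit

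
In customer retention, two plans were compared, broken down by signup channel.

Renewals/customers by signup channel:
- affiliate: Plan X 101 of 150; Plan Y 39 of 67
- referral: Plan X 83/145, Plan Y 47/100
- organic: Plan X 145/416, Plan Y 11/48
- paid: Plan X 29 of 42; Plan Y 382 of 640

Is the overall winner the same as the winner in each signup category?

No

Affiliate: Plan X 101/150 = 67.3%, Plan Y 39/67 = 58.2% → Plan X
Referral: Plan X 83/145 = 57.2%, Plan Y 47/100 = 47.0% → Plan X
Organic: Plan X 145/416 = 34.9%, Plan Y 11/48 = 22.9% → Plan X
Paid: Plan X 29/42 = 69.0%, Plan Y 382/640 = 59.7% → Plan X
Overall: Plan X 358/753 = 47.5%, Plan Y 479/855 = 56.0% → Plan Y
Plan X wins each signup group but Plan Y wins overall — the comparison reverses. Plan X's customers skew toward organic, which has a lower base rate.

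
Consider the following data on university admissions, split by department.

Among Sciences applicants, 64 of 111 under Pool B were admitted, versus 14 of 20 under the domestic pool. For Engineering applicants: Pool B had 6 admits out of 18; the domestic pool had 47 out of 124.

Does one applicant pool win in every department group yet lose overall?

Sciences: Pool B 64/111 = 57.7%, the domestic pool 14/20 = 70.0% → the domestic pool
Engineering: Pool B 6/18 = 33.3%, the domestic pool 47/124 = 37.9% → the domestic pool
Overall: Pool B 70/129 = 54.3%, the domestic pool 61/144 = 42.4% → Pool B
The domestic pool wins each department group but Pool B wins overall — the comparison reverses. The domestic pool's applicants skew toward Engineering, which has a lower base rate.

Yes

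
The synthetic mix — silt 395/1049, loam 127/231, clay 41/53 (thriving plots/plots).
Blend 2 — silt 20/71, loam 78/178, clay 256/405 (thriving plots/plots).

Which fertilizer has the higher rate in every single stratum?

the synthetic mix

Silt: the synthetic mix 395/1049 = 37.7%, Blend 2 20/71 = 28.2% → the synthetic mix
Loam: the synthetic mix 127/231 = 55.0%, Blend 2 78/178 = 43.8% → the synthetic mix
Clay: the synthetic mix 41/53 = 77.4%, Blend 2 256/405 = 63.2% → the synthetic mix
The synthetic mix has the higher rate in all 3 groups.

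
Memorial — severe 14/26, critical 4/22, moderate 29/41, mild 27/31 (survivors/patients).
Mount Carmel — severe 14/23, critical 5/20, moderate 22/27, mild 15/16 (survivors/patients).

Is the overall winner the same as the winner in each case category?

Severe: Memorial 14/26 = 53.8%, Mount Carmel 14/23 = 60.9% → Mount Carmel
Critical: Memorial 4/22 = 18.2%, Mount Carmel 5/20 = 25.0% → Mount Carmel
Moderate: Memorial 29/41 = 70.7%, Mount Carmel 22/27 = 81.5% → Mount Carmel
Mild: Memorial 27/31 = 87.1%, Mount Carmel 15/16 = 93.8% → Mount Carmel
Overall: Memorial 74/120 = 61.7%, Mount Carmel 56/86 = 65.1% → Mount Carmel
Mount Carmel wins overall and in every case group — no reversal.

Yes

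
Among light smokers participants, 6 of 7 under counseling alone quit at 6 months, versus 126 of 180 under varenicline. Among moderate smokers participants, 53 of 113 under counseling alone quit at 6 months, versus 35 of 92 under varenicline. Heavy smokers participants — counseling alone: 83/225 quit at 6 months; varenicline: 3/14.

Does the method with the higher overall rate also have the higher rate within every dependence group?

Light smokers: counseling alone 6/7 = 85.7%, varenicline 126/180 = 70.0% → counseling alone
Moderate smokers: counseling alone 53/113 = 46.9%, varenicline 35/92 = 38.0% → counseling alone
Heavy smokers: counseling alone 83/225 = 36.9%, varenicline 3/14 = 21.4% → counseling alone
Overall: counseling alone 142/345 = 41.2%, varenicline 164/286 = 57.3% → varenicline
Counseling alone wins each dependence group but varenicline wins overall — the comparison reverses. Counseling alone's participants skew toward heavy smokers, which has a lower base rate.

No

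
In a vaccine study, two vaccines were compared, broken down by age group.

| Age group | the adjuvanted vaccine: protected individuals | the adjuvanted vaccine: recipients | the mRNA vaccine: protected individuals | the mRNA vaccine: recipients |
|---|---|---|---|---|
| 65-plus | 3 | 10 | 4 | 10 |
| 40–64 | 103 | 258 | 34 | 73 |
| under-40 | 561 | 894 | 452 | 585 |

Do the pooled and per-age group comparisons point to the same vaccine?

65-plus: the adjuvanted vaccine 3/10 = 30.0%, the mRNA vaccine 4/10 = 40.0% → the mRNA vaccine
40–64: the adjuvanted vaccine 103/258 = 39.9%, the mRNA vaccine 34/73 = 46.6% → the mRNA vaccine
Under-40: the adjuvanted vaccine 561/894 = 62.8%, the mRNA vaccine 452/585 = 77.3% → the mRNA vaccine
Overall: the adjuvanted vaccine 667/1162 = 57.4%, the mRNA vaccine 490/668 = 73.4% → the mRNA vaccine
The mRNA vaccine wins overall and in every age group — no reversal.

Yes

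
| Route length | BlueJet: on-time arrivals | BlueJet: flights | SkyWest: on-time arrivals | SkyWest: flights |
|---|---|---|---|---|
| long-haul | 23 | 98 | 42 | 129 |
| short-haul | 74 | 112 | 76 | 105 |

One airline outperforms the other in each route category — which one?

Long-haul: BlueJet 23/98 = 23.5%, SkyWest 42/129 = 32.6% → SkyWest
Short-haul: BlueJet 74/112 = 66.1%, SkyWest 76/105 = 72.4% → SkyWest
SkyWest has the higher rate in both groups.

SkyWest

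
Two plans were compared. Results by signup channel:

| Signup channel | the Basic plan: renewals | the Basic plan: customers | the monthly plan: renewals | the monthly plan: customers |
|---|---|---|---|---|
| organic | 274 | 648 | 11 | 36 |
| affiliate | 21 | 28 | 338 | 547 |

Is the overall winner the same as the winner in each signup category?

Organic: the Basic plan 274/648 = 42.3%, the monthly plan 11/36 = 30.6% → the Basic plan
Affiliate: the Basic plan 21/28 = 75.0%, the monthly plan 338/547 = 61.8% → the Basic plan
Overall: the Basic plan 295/676 = 43.6%, the monthly plan 349/583 = 59.9% → the monthly plan
The Basic plan wins each signup group but the monthly plan wins overall — the comparison reverses. The Basic plan's customers skew toward organic, which has a lower base rate.

No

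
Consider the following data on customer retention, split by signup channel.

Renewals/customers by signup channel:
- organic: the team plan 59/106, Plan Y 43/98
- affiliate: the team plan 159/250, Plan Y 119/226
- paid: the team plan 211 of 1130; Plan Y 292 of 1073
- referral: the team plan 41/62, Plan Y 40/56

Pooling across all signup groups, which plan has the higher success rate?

Plan Y

Organic: the team plan 59/106 = 55.7%, Plan Y 43/98 = 43.9% → the team plan
Affiliate: the team plan 159/250 = 63.6%, Plan Y 119/226 = 52.7% → the team plan
Paid: the team plan 211/1130 = 18.7%, Plan Y 292/1073 = 27.2% → Plan Y
Referral: the team plan 41/62 = 66.1%, Plan Y 40/56 = 71.4% → Plan Y
Overall: the team plan 470/1548 = 30.4%, Plan Y 494/1453 = 34.0% → Plan Y
(Neither sweeps every signup group, but Plan Y has the higher pooled rate.)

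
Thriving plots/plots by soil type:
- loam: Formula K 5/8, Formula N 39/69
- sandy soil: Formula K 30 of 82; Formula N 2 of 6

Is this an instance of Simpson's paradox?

Yes

Loam: Formula K 5/8 = 62.5%, Formula N 39/69 = 56.5% → Formula K
Sandy soil: Formula K 30/82 = 36.6%, Formula N 2/6 = 33.3% → Formula K
Overall: Formula K 35/90 = 38.9%, Formula N 41/75 = 54.7% → Formula N
Formula K wins each soil group but Formula N wins overall — the comparison reverses. Formula K's plots skew toward sandy soil, which has a lower base rate.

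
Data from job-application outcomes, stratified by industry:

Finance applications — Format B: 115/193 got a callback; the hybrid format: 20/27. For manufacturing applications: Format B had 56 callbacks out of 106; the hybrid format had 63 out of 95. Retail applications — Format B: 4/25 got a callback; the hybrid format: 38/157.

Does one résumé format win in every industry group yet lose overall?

Finance: Format B 115/193 = 59.6%, the hybrid format 20/27 = 74.1% → the hybrid format
Manufacturing: Format B 56/106 = 52.8%, the hybrid format 63/95 = 66.3% → the hybrid format
Retail: Format B 4/25 = 16.0%, the hybrid format 38/157 = 24.2% → the hybrid format
Overall: Format B 175/324 = 54.0%, the hybrid format 121/279 = 43.4% → Format B
The hybrid format wins each industry group but Format B wins overall — the comparison reverses. The hybrid format's applications skew toward retail, which has a lower base rate.

Yes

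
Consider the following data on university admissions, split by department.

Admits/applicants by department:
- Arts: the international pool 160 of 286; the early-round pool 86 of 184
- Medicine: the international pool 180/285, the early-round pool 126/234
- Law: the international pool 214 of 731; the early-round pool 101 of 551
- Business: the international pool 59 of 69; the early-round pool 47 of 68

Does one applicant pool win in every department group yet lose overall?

Arts: the international pool 160/286 = 55.9%, the early-round pool 86/184 = 46.7% → the international pool
Medicine: the international pool 180/285 = 63.2%, the early-round pool 126/234 = 53.8% → the international pool
Law: the international pool 214/731 = 29.3%, the early-round pool 101/551 = 18.3% → the international pool
Business: the international pool 59/69 = 85.5%, the early-round pool 47/68 = 69.1% → the international pool
Overall: the international pool 613/1371 = 44.7%, the early-round pool 360/1037 = 34.7% → the international pool
The international pool wins overall and in every department group — no reversal.

No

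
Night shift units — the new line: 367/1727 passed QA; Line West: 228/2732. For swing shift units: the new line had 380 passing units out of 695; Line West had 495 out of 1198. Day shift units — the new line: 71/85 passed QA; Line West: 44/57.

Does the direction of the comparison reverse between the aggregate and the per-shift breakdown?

Night shift: the new line 367/1727 = 21.3%, Line West 228/2732 = 8.3% → the new line
Swing shift: the new line 380/695 = 54.7%, Line West 495/1198 = 41.3% → the new line
Day shift: the new line 71/85 = 83.5%, Line West 44/57 = 77.2% → the new line
Overall: the new line 818/2507 = 32.6%, Line West 767/3987 = 19.2% → the new line
The new line wins overall and in every shift group — no reversal.

No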